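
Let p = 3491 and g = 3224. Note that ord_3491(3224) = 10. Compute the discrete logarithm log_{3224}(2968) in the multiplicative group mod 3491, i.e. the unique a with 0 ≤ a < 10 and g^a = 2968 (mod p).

9

Successive powers of 3224 modulo 3491:
  3224^0=1  3224^1=3224  3224^2=1469  3224^3=2260  3224^4=523  3224^5=3490
  3224^6=267  3224^7=2022  3224^8=1231  3224^9=2968
So 3224^9 ≡ 2968 (mod 3491), giving a = 9.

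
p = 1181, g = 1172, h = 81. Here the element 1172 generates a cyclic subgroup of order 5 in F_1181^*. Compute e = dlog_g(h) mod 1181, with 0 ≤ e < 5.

2

Successive powers of 1172 modulo 1181:
  1172^0=1  1172^1=1172  1172^2=81
So 1172^2 ≡ 81 (mod 1181), giving e = 2.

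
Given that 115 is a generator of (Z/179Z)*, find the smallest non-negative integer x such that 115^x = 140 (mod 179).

37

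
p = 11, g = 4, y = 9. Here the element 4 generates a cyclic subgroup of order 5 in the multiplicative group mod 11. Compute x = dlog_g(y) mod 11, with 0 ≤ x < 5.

Successive powers of 4 modulo 11:
  4^0=1  4^1=4  4^2=5  4^3=9
So 4^3 ≡ 9 (mod 11), giving x = 3.

3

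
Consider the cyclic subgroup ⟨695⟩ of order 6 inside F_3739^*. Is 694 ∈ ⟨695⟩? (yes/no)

yes

694 ∈ ⟨695⟩ iff 694^6 ≡ 1 (mod 3739), since |⟨695⟩| = 6.
694^6 mod 3739 = 1.
Since 1 = 1, 694 lies in the subgroup.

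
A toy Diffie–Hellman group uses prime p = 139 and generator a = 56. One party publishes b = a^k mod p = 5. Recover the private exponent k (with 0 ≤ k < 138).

124

Baby-step giant-step with m = ceil(sqrt(138)) = 12.
Baby table (56^j mod 139 for j=0..11):
  0:1  1:56  2:78  3:59  4:107  5:15  6:6  7:58
  8:51  9:76  10:86  11:90
Giant step factor: 56^(-12) ≡ 112 (mod 139).
Scan 5·112^i mod 139 for i = 0, 1, …:
  i=0: 5   i=1: 4   i=2: 31   i=3: 136
  i=4: 81   i=5: 37   i=6: 113   i=7: 7
  i=8: 89   i=9: 99   i=10: 107
Match at i=10, j=4: k = 10·12 + 4 = 124.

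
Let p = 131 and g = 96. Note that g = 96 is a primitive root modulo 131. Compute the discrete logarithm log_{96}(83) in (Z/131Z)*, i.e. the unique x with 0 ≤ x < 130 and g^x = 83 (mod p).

93

Baby-step giant-step with m = ceil(sqrt(130)) = 12.
Baby table (96^j mod 131 for j=0..11):
  0:1  1:96  2:46  3:93  4:20  5:86  6:3  7:26
  8:7  9:17  10:60  11:127
Giant step factor: 96^(-12) ≡ 102 (mod 131).
Scan 83·102^i mod 131 for i = 0, 1, …:
  i=0: 83   i=1: 82   i=2: 111   i=3: 56
  i=4: 79   i=5: 67   i=6: 22   i=7: 17
Match at i=7, j=9: x = 7·12 + 9 = 93.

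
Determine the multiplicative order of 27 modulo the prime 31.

The order of 27 must divide p − 1 = 30 = 2 · 3 · 5.
Divisors: 1, 2, 3, 5, 6, 10, 15, 30.
Check each in increasing order: 27^1 ≡ 27;  27^2 ≡ 16;  27^3 ≡ 29;  27^5 ≡ 30;  27^6 ≡ 4;  27^10 ≡ 1.
Smallest exponent giving 1 is 10.

10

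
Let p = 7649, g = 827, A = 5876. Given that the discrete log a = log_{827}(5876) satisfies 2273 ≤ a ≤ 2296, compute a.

2288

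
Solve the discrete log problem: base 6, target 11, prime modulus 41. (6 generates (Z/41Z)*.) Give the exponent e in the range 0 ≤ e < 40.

Successive powers of 6 modulo 41:
  6^0=1  6^1=6  6^2=36  6^3=11
So 6^3 ≡ 11 (mod 41), giving e = 3.

3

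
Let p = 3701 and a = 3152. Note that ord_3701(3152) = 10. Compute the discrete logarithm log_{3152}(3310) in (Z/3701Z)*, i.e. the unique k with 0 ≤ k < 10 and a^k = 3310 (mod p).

9

Successive powers of 3152 modulo 3701:
  3152^0=1  3152^1=3152  3152^2=1620  3152^3=2561  3152^4=391  3152^5=3700
  3152^6=549  3152^7=2081  3152^8=1140  3152^9=3310
So 3152^9 ≡ 3310 (mod 3701), giving k = 9.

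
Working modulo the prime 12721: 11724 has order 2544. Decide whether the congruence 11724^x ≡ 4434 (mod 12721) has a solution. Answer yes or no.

no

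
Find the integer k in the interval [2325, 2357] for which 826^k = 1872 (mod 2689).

Compute 826^2325 mod 2689 = 1518, then multiply by 826 repeatedly:
  826^2325=1518  826^2326=794  826^2327=2417  826^2328=1204  826^2329=2263
  826^2330=383  826^2331=1745  826^2332=66  826^2333=736  826^2334=222
  826^2335=520  826^2336=1969  826^2337=2238  826^2338=1245  826^2339=1172
  826^2340=32  826^2341=2231  826^2342=841  826^2343=904  826^2344=1851
  826^2345=1574  826^2346=1337  826^2347=1872
Found 1872 at exponent 2347.

2347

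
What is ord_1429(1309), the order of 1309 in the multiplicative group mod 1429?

1428

The order of 1309 must divide p − 1 = 1428 = 2^2 · 3 · 7 · 17.
Divisors: 1, 2, 3, 4, 6, 7, 12, 14, 17, 21, 28, 34, 42, 51, 68, 84, 102, 119, 204, 238, 357, 476, 714, 1428.
Check each in increasing order: 1309^1 ≡ 1309;  1309^2 ≡ 110;  1309^3 ≡ 1090;  1309^4 ≡ 668;  1309^6 ≡ 601;  1309^7 ≡ 759;  1309^12 ≡ 1093;  1309^14 ≡ 194;  1309^17 ≡ 1397;  1309^21 ≡ 59;  1309^28 ≡ 482;  1309^34 ≡ 1024;  1309^42 ≡ 623;  1309^51 ≡ 99;  1309^68 ≡ 1119;  1309^84 ≡ 870;  1309^102 ≡ 1227;  1309^119 ≡ 748;  1309^204 ≡ 792;  1309^238 ≡ 765;  1309^357 ≡ 620;  1309^476 ≡ 764;  1309^714 ≡ 1428;  1309^1428 ≡ 1.
Smallest exponent giving 1 is 1428.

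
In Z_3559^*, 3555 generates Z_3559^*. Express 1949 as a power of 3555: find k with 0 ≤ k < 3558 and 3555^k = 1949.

2003

Baby-step giant-step with m = ceil(sqrt(3558)) = 60.
Baby table (3555^j mod 3559 for j=0..59):
  0:1  1:3555  2:16  3:3495  4:256  5:2535  6:537  7:1411
  8:1474  9:1222  10:2230  11:1757  12:90  13:3199  14:1440  15:1358
  16:1686  17:374  18:2063  19:2425  20:977  21:3210  22:1396  23:1534
  24:982  25:3190  26:1476  27:1214  28:2262  29:1629  30:602  31:1151
  32:2514  33:621  34:1075  35:2818  36:2964  37:2380  38:1157  39:2490
  40:717  41:691  42:795  43:379  44:2043  45:2505  46:657  47:931
  48:3394  49:660  50:919  51:3442  52:468  53:1687  54:370  55:2079
  56:2361  57:1233  58:2186  59:1933
Giant step factor: 3555^(-60) ≡ 968 (mod 3559).
Scan 1949·968^i mod 3559 for i = 0, 1, …:
  i=0: 1949   i=1: 362   i=2: 1634   i=3: 1516
  i=4: 1180   i=5: 3360   i=6: 3113   i=7: 2470
  i=8: 2871   i=9: 3108     …   i=32: 1259
  i=33: 1534
Match at i=33, j=23: k = 33·60 + 23 = 2003.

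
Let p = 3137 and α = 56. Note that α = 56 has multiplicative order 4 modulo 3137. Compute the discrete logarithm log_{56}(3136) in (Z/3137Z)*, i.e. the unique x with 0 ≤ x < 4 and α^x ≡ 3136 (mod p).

Successive powers of 56 modulo 3137:
  56^0=1  56^1=56  56^2=3136
So 56^2 ≡ 3136 (mod 3137), giving x = 2.

2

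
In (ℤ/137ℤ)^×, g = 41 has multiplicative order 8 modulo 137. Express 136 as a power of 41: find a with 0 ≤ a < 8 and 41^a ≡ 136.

Successive powers of 41 modulo 137:
  41^0=1  41^1=41  41^2=37  41^3=10  41^4=136
So 41^4 ≡ 136 (mod 137), giving a = 4.

4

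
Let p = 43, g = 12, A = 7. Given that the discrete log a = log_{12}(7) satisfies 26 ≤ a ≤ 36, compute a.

35

Compute 12^26 mod 43 = 9, then multiply by 12 repeatedly:
  12^26=9  12^27=22  12^28=6  12^29=29  12^30=4
  12^31=5  12^32=17  12^33=32  12^34=40  12^35=7
Found 7 at exponent 35.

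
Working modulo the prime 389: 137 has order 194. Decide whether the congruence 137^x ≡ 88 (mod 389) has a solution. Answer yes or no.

no

88 ∈ ⟨137⟩ iff 88^194 ≡ 1 (mod 389), since |⟨137⟩| = 194.
88^194 mod 389 = 388.
Since 388 ≠ 1, 88 does not lie in the subgroup.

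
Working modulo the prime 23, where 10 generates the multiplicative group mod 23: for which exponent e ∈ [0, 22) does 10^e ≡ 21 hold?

Successive powers of 10 modulo 23:
  10^0=1  10^1=10  10^2=8  10^3=11  10^4=18  10^5=19
  10^6=6  10^7=14  10^8=2  10^9=20  10^10=16  10^11=22
  10^12=13  10^13=15  10^14=12  10^15=5  10^16=4  10^17=17
  10^18=9  10^19=21
So 10^19 ≡ 21 (mod 23), giving e = 19.

19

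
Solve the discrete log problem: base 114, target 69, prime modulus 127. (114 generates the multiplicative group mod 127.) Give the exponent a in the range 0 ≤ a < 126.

Baby-step giant-step with m = ceil(sqrt(126)) = 12.
Baby table (114^j mod 127 for j=0..11):
  0:1  1:114  2:42  3:89  4:113  5:55  6:47  7:24
  8:69  9:119  10:104  11:45
Giant step factor: 114^(-12) ≡ 94 (mod 127).
Scan 69·94^i mod 127 for i = 0, 1, …:
  i=0: 69
Match at i=0, j=8: a = 0·12 + 8 = 8.

8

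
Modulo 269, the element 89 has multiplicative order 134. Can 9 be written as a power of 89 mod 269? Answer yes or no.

9 ∈ ⟨89⟩ iff 9^134 ≡ 1 (mod 269), since |⟨89⟩| = 134.
9^134 mod 269 = 1.
Since 1 = 1, 9 lies in the subgroup.

yes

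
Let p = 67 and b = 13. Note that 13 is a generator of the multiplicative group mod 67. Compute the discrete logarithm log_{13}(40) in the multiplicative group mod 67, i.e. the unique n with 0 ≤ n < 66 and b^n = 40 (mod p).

60

Baby-step giant-step with m = ceil(sqrt(66)) = 9.
Baby table (13^j mod 67 for j=0..8):
  0:1  1:13  2:35  3:53  4:19  5:46  6:62  7:2
  8:26
Giant step factor: 13^(-9) ≡ 45 (mod 67).
Scan 40·45^i mod 67 for i = 0, 1, …:
  i=0: 40   i=1: 58   i=2: 64   i=3: 66
  i=4: 22   i=5: 52   i=6: 62
Match at i=6, j=6: n = 6·9 + 6 = 60.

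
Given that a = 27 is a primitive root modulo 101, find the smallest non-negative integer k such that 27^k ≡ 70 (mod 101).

Baby-step giant-step with m = ceil(sqrt(100)) = 10.
Baby table (27^j mod 101 for j=0..9):
  0:1  1:27  2:22  3:89  4:80  5:39  6:43  7:50
  8:37  9:90
Giant step factor: 27^(-10) ≡ 17 (mod 101).
Scan 70·17^i mod 101 for i = 0, 1, …:
  i=0: 70   i=1: 79   i=2: 30   i=3: 5
  i=4: 85   i=5: 31   i=6: 22
Match at i=6, j=2: k = 6·10 + 2 = 62.

62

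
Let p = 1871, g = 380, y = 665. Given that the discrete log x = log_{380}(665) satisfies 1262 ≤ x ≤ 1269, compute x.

1268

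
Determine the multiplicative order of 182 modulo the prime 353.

The order of 182 must divide p − 1 = 352 = 2^5 · 11.
Divisors: 1, 2, 4, 8, 11, 16, 22, 32, 44, 88, 176, 352.
Check each in increasing order: 182^1 ≡ 182;  182^2 ≡ 295;  182^4 ≡ 187;  182^8 ≡ 22;  182^11 ≡ 42;  182^16 ≡ 131;  182^22 ≡ 352;  182^32 ≡ 217;  182^44 ≡ 1.
Smallest exponent giving 1 is 44.

44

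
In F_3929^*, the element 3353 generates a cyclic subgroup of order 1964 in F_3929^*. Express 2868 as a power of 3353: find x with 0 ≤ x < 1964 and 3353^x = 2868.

Baby-step giant-step with m = ceil(sqrt(1964)) = 45.
Baby table (3353^j mod 3929 for j=0..44):
  0:1  1:3353  2:1740  3:3584  4:2270  5:837  6:1155  7:2650
  8:1981  9:2283  10:1207  11:201  12:2094  13:59  14:1377  15:506
  16:3219  17:344  18:2235  19:1352  20:3119  21:2938  22:1111  23:491
  24:72  25:1747  26:3481  27:2663  28:2351  29:1329  30:651  31:2208
  32:1188  33:3287  34:466  35:2685  36:1466  37:319  38:919  39:1071
  40:3886  41:1194  42:3760  43:3048  44:615
Giant step factor: 3353^(-45) ≡ 2426 (mod 3929).
Scan 2868·2426^i mod 3929 for i = 0, 1, …:
  i=0: 2868   i=1: 3438   i=2: 3250   i=3: 2926
  i=4: 2702   i=5: 1480   i=6: 3303   i=7: 1847
  i=8: 1762   i=9: 3789     …   i=22: 3398
  i=23: 506
Match at i=23, j=15: x = 23·45 + 15 = 1050.

1050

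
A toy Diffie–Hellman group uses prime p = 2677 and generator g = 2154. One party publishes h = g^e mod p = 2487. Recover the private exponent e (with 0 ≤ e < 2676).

Baby-step giant-step with m = ceil(sqrt(2676)) = 52.
Baby table (2154^j mod 2677 for j=0..51):
  0:1  1:2154  2:475  3:536  4:757  5:285  6:857  7:1525
  8:171  9:1585  10:915  11:638  12:951  13:549  14:1989  15:1106
  16:2471  17:658  18:1199  19:2018  20:2001  21:184  22:140  23:1736
  24:2252  25:84  26:1577  27:2422  28:2192  29:2017  30:2524  31:2386
  32:2281  33:979  34:1967  35:1904  36:52  37:2251  38:607  39:1102
  40:1886  41:1435  42:1732  43:1667  44:861  45:2110  46:2071  47:1052
  48:1266  49:1778  50:1702  51:1295
Giant step factor: 2154^(-52) ≡ 669 (mod 2677).
Scan 2487·669^i mod 2677 for i = 0, 1, …:
  i=0: 2487   i=1: 1386   i=2: 992   i=3: 2429
  i=4: 62   i=5: 1323   i=6: 1677   i=7: 250
  i=8: 1276   i=9: 2358     …   i=20: 612
  i=21: 2524
Match at i=21, j=30: e = 21·52 + 30 = 1122.

1122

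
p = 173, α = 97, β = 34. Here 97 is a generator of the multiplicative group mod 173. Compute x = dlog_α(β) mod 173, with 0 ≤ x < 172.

Baby-step giant-step with m = ceil(sqrt(172)) = 14.
Baby table (97^j mod 173 for j=0..13):
  0:1  1:97  2:67  3:98  4:164  5:165  6:89  7:156
  8:81  9:72  10:64  11:153  12:136  13:44
Giant step factor: 97^(-14) ≡ 88 (mod 173).
Scan 34·88^i mod 173 for i = 0, 1, …:
  i=0: 34   i=1: 51   i=2: 163   i=3: 158
  i=4: 64
Match at i=4, j=10: x = 4·14 + 10 = 66.

66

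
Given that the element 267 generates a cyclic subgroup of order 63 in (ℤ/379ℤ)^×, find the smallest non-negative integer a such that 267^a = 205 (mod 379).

31

Baby-step giant-step with m = ceil(sqrt(63)) = 8.
Baby table (267^j mod 379 for j=0..7):
  0:1  1:267  2:37  3:25  4:232  5:167  6:246  7:115
Giant step factor: 267^(-8) ≡ 316 (mod 379).
Scan 205·316^i mod 379 for i = 0, 1, …:
  i=0: 205   i=1: 350   i=2: 311   i=3: 115
Match at i=3, j=7: a = 3·8 + 7 = 31.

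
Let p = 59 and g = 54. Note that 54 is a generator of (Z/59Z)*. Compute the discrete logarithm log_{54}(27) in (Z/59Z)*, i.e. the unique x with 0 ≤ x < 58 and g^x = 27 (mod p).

54

Baby-step giant-step with m = ceil(sqrt(58)) = 8.
Baby table (54^j mod 59 for j=0..7):
  0:1  1:54  2:25  3:52  4:35  5:2  6:49  7:50
Giant step factor: 54^(-8) ≡ 21 (mod 59).
Scan 27·21^i mod 59 for i = 0, 1, …:
  i=0: 27   i=1: 36   i=2: 48   i=3: 5
  i=4: 46   i=5: 22   i=6: 49
Match at i=6, j=6: x = 6·8 + 6 = 54.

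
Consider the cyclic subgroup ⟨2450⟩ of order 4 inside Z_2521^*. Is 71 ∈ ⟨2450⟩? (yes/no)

⟨2450⟩ has order 4; its elements mod 2521 are {1, 71, 2450, 2520}.
71 is in this set.

yes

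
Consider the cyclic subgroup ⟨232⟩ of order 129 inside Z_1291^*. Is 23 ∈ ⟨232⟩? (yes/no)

no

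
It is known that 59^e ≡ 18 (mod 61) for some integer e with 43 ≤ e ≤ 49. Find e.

Compute 59^43 mod 61 = 18, then multiply by 59 repeatedly:
  59^43=18
Found 18 at exponent 43.

43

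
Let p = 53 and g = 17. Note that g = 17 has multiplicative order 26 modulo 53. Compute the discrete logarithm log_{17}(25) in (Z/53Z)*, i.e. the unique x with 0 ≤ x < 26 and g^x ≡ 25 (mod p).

25

Successive powers of 17 modulo 53:
  17^0=1  17^1=17  17^2=24  17^3=37  17^4=46  17^5=40
  17^6=44  17^7=6  17^8=49  17^9=38  17^10=10  17^11=11
  17^12=28  17^13=52  17^14=36  17^15=29  17^16=16  17^17=7
  17^18=13  17^19=9  17^20=47  17^21=4  17^22=15  17^23=43
  17^24=42  17^25=25
So 17^25 ≡ 25 (mod 53), giving x = 25.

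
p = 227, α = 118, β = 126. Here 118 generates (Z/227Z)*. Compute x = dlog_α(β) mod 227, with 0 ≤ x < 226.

35

Baby-step giant-step with m = ceil(sqrt(226)) = 16.
Baby table (118^j mod 227 for j=0..15):
  0:1  1:118  2:77  3:6  4:27  5:8  6:36  7:162
  8:48  9:216  10:64  11:61  12:161  13:157  14:139  15:58
Giant step factor: 118^(-16) ≡ 207 (mod 227).
Scan 126·207^i mod 227 for i = 0, 1, …:
  i=0: 126   i=1: 204   i=2: 6
Match at i=2, j=3: x = 2·16 + 3 = 35.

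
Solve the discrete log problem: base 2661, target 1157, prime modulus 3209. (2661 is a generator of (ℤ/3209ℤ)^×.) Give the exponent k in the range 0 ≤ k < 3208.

235

Baby-step giant-step with m = ceil(sqrt(3208)) = 57.
Baby table (2661^j mod 3209 for j=0..56):
  0:1  1:2661  2:1867  3:555  4:715  5:2887  6:3170  7:2118
  8:994  9:818  10:996  11:2931  12:1521  13:832  14:2951  15:188
  16:2873  17:1215  18:1652  19:2851  20:435  21:2295  22:268  23:750
  24:2961  25:1126  26:2289  27:347  28:2384  29:2840  30:45  31:1012
  32:581  33:2512  34:85  35:1555  36:1454  37:2249  38:3013  39:1511
  40:3103  41:326  42:1056  43:2141  44:1226  45:2042  46:925  47:122
  48:533  49:3144  50:321  51:587  52:2433  53:1660  54:1676  55:2535
  56:317
Giant step factor: 2661^(-57) ≡ 2306 (mod 3209).
Scan 1157·2306^i mod 3209 for i = 0, 1, …:
  i=0: 1157   i=1: 1363   i=2: 1467   i=3: 616
  i=4: 2118
Match at i=4, j=7: k = 4·57 + 7 = 235.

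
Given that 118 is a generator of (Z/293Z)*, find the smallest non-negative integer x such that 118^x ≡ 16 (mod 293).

140

Baby-step giant-step with m = ceil(sqrt(292)) = 18.
Baby table (118^j mod 293 for j=0..17):
  0:1  1:118  2:153  3:181  4:262  5:151  6:238  7:249
  8:82  9:7  10:240  11:192  12:95  13:76  14:178  15:201
  16:278  17:281
Giant step factor: 118^(-18) ≡ 6 (mod 293).
Scan 16·6^i mod 293 for i = 0, 1, …:
  i=0: 16   i=1: 96   i=2: 283   i=3: 233
  i=4: 226   i=5: 184   i=6: 225   i=7: 178
Match at i=7, j=14: x = 7·18 + 14 = 140.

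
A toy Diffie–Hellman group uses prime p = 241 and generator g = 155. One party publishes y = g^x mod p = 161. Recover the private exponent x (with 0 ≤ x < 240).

202

Baby-step giant-step with m = ceil(sqrt(240)) = 16.
Baby table (155^j mod 241 for j=0..15):
  0:1  1:155  2:166  3:184  4:82  5:178  6:116  7:146
  8:217  9:136  10:113  11:163  12:201  13:66  14:108  15:111
Giant step factor: 155^(-16) ≡ 100 (mod 241).
Scan 161·100^i mod 241 for i = 0, 1, …:
  i=0: 161   i=1: 194   i=2: 120   i=3: 191
  i=4: 61   i=5: 75   i=6: 29   i=7: 8
  i=8: 77   i=9: 229   i=10: 5   i=11: 18
  i=12: 113
Match at i=12, j=10: x = 12·16 + 10 = 202.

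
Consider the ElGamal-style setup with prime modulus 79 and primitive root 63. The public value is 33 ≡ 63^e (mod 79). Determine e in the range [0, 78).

75

Baby-step giant-step with m = ceil(sqrt(78)) = 9.
Baby table (63^j mod 79 for j=0..8):
  0:1  1:63  2:19  3:12  4:45  5:70  6:65  7:66
  8:50
Giant step factor: 63^(-9) ≡ 71 (mod 79).
Scan 33·71^i mod 79 for i = 0, 1, …:
  i=0: 33   i=1: 52   i=2: 58   i=3: 10
  i=4: 78   i=5: 8   i=6: 15   i=7: 38
  i=8: 12
Match at i=8, j=3: e = 8·9 + 3 = 75.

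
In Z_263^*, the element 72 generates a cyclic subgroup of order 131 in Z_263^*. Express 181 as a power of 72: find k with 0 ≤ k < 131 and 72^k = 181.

40

Baby-step giant-step with m = ceil(sqrt(131)) = 12.
Baby table (72^j mod 263 for j=0..11):
  0:1  1:72  2:187  3:51  4:253  5:69  6:234  7:16
  8:100  9:99  10:27  11:103
Giant step factor: 72^(-12) ≡ 86 (mod 263).
Scan 181·86^i mod 263 for i = 0, 1, …:
  i=0: 181   i=1: 49   i=2: 6   i=3: 253
Match at i=3, j=4: k = 3·12 + 4 = 40.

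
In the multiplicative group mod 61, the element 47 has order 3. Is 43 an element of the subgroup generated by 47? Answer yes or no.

no

⟨47⟩ has order 3; its elements mod 61 are {1, 13, 47}.
43 is not in this set.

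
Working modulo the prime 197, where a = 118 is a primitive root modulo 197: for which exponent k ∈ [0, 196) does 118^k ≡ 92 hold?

Baby-step giant-step with m = ceil(sqrt(196)) = 14.
Baby table (118^j mod 197 for j=0..13):
  0:1  1:118  2:134  3:52  4:29  5:73  6:143  7:129
  8:53  9:147  10:10  11:195  12:158  13:126
Giant step factor: 118^(-14) ≡ 161 (mod 197).
Scan 92·161^i mod 197 for i = 0, 1, …:
  i=0: 92   i=1: 37   i=2: 47   i=3: 81
  i=4: 39   i=5: 172   i=6: 112   i=7: 105
  i=8: 160   i=9: 150   i=10: 116   i=11: 158
Match at i=11, j=12: k = 11·14 + 12 = 166.

166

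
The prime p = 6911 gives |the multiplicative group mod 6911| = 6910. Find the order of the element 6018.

The order of 6018 must divide p − 1 = 6910 = 2 · 5 · 691.
Divisors: 1, 2, 5, 10, 691, 1382, 3455, 6910.
Check each in increasing order: 6018^1 ≡ 6018;  6018^2 ≡ 2684;  6018^5 ≡ 5654;  6018^10 ≡ 4341;  6018^691 ≡ 5685;  6018^1382 ≡ 3389;  6018^3455 ≡ 1.
Smallest exponent giving 1 is 3455.

3455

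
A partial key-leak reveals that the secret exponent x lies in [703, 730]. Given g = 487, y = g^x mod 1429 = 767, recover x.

Compute 487^703 mod 1429 = 767, then multiply by 487 repeatedly:
  487^703=767
Found 767 at exponent 703.

703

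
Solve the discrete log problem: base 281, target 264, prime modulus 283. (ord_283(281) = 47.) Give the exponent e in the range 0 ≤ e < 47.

Baby-step giant-step with m = ceil(sqrt(47)) = 7.
Baby table (281^j mod 283 for j=0..6):
  0:1  1:281  2:4  3:275  4:16  5:251  6:64
Giant step factor: 281^(-7) ≡ 42 (mod 283).
Scan 264·42^i mod 283 for i = 0, 1, …:
  i=0: 264   i=1: 51   i=2: 161   i=3: 253
  i=4: 155   i=5: 1
Match at i=5, j=0: e = 5·7 + 0 = 35.

35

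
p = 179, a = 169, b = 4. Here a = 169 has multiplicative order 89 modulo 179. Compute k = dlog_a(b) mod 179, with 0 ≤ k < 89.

57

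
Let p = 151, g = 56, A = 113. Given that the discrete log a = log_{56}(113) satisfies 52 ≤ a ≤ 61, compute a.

55

Compute 56^52 mod 151 = 88, then multiply by 56 repeatedly:
  56^52=88  56^53=96  56^54=91  56^55=113
Found 113 at exponent 55.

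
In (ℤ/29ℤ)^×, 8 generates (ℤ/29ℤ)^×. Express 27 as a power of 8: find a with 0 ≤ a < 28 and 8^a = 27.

Successive powers of 8 modulo 29:
  8^0=1  8^1=8  8^2=6  8^3=19  8^4=7  8^5=27
So 8^5 ≡ 27 (mod 29), giving a = 5.

5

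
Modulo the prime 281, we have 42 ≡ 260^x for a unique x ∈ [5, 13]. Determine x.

9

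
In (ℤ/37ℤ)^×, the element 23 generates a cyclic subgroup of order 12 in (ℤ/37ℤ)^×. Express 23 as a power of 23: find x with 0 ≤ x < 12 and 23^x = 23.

1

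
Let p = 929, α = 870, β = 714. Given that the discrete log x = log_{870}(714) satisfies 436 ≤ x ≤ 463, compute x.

449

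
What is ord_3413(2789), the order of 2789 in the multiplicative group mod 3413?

853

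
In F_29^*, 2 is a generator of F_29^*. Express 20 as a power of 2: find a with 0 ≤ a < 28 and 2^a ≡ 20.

24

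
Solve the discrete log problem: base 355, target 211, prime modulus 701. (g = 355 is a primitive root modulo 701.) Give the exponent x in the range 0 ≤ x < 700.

Baby-step giant-step with m = ceil(sqrt(700)) = 27.
Baby table (355^j mod 701 for j=0..26):
  0:1  1:355  2:546  3:354  4:191  5:509  6:538  7:318
  8:29  9:481  10:412  11:452  12:632  13:40  14:180  15:109
  16:140  17:630  18:31  19:490  20:102  21:459  22:313  23:357
  24:555  25:44  26:198
Giant step factor: 355^(-27) ≡ 107 (mod 701).
Scan 211·107^i mod 701 for i = 0, 1, …:
  i=0: 211   i=1: 145   i=2: 93   i=3: 137
  i=4: 639   i=5: 376   i=6: 275   i=7: 684
  i=8: 284   i=9: 245   i=10: 278   i=11: 304
  i=12: 282   i=13: 31
Match at i=13, j=18: x = 13·27 + 18 = 369.

369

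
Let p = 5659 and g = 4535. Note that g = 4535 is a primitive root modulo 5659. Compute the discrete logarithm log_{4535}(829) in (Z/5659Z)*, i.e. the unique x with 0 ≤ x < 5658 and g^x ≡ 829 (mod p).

1086

Baby-step giant-step with m = ceil(sqrt(5658)) = 76.
Baby table (4535^j mod 5659 for j=0..75):
  0:1  1:4535  2:1419  3:882  4:4616  5:919  6:2641  7:2491
  8:1321  9:3513  10:1370  11:5027  12:2993  13:2973  14:2817  15:2732
  16:2069  17:293  18:4549  19:2660  20:3771  21:5646  22:3294  23:4189
  24:5511  25:2241  26:5030  27:5280  28:1571  29:5463  30:5262  31:4826
  32:2557  33:704  34:964  35:2992  36:4097  37:1398  38:1850  39:3112
  40:5033  41:1908  42:169  43:2450  44:2133  45:1924  46:4821  47:2518
  48:4927  49:2213  50:2548  51:5161  52:5170  53:713  54:2166  55:4445
  56:717  57:3329  58:4462  59:4245  60:4816  61:2479  62:3491  63:3462
  64:2104  65:566  66:3283  67:5235  68:1220  69:3857  70:5185  71:830
  72:815  73:698  74:2049  75:137
Giant step factor: 4535^(-76) ≡ 1558 (mod 5659).
Scan 829·1558^i mod 5659 for i = 0, 1, …:
  i=0: 829   i=1: 1330   i=2: 946   i=3: 2528
  i=4: 5619   i=5: 5588   i=6: 2562   i=7: 2001
  i=8: 5108   i=9: 1710     …   i=13: 2334
  i=14: 3294
Match at i=14, j=22: x = 14·76 + 22 = 1086.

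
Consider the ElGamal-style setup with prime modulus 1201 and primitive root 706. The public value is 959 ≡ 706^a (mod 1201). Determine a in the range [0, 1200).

786

Baby-step giant-step with m = ceil(sqrt(1200)) = 35.
Baby table (706^j mod 1201 for j=0..34):
  0:1  1:706  2:21  3:414  4:441  5:287  6:854  7:22
  8:1120  9:462  10:701  11:94  12:309  13:773  14:484  15:620
  16:556  17:1010  18:867  19:793  20:192  21:1040  22:429  23:222
  24:602  25:1059  26:632  27:621  28:61  29:1031  30:80  31:33
  32:479  33:693  34:451
Giant step factor: 706^(-35) ≡ 477 (mod 1201).
Scan 959·477^i mod 1201 for i = 0, 1, …:
  i=0: 959   i=1: 1063   i=2: 229   i=3: 1143
  i=4: 1158   i=5: 1107   i=6: 800   i=7: 883
  i=8: 841   i=9: 23     …   i=21: 331
  i=22: 556
Match at i=22, j=16: a = 22·35 + 16 = 786.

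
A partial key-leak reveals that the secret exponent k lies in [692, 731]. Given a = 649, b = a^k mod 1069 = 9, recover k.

Compute 649^692 mod 1069 = 9, then multiply by 649 repeatedly:
  649^692=9
Found 9 at exponent 692.

692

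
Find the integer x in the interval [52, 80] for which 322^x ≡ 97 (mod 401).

Compute 322^52 mod 401 = 93, then multiply by 322 repeatedly:
  322^52=93  322^53=272  322^54=166  322^55=119  322^56=223
  322^57=27  322^58=273  322^59=87  322^60=345  322^61=13
  322^62=176  322^63=131  322^64=77  322^65=333  322^66=159
  322^67=271  322^68=245  322^69=294  322^70=32  322^71=279
  322^72=14  322^73=97
Found 97 at exponent 73.

73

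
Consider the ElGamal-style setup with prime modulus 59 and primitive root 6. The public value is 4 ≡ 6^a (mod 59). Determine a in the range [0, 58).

Successive powers of 6 modulo 59:
  6^0=1  6^1=6  6^2=36  6^3=39  6^4=57  6^5=47
  6^6=46  6^7=40  6^8=4
So 6^8 ≡ 4 (mod 59), giving a = 8.

8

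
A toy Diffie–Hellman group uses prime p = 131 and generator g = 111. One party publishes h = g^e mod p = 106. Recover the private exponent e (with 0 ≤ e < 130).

Successive powers of 111 modulo 131:
  111^0=1  111^1=111  111^2=7  111^3=122  111^4=49  111^5=68
  111^6=81  111^7=83  111^8=43  111^9=57  111^10=39  111^11=6
  111^12=11  111^13=42  111^14=77  111^15=32  111^16=15  111^17=93
  111^18=105  111^19=127  111^20=80  111^21=103  111^22=36  111^23=66
  111^24=121  111^25=69  111^26=61  111^27=90  111^28=34  111^29=106
So 111^29 ≡ 106 (mod 131), giving e = 29.

29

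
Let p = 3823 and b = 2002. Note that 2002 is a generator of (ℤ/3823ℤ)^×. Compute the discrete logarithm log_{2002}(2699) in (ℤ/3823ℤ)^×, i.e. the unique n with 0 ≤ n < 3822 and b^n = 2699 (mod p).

805

Baby-step giant-step with m = ceil(sqrt(3822)) = 62.
Baby table (2002^j mod 3823 for j=0..61):
  0:1  1:2002  2:1500  3:1945  4:2076  5:551  6:2078  7:732
  8:1255  9:799  10:1584  11:1901  12:1917  13:3365  14:604  15:1140
  16:3772  17:1119  18:3783  19:203  20:1168  21:2483  22:1066  23:898
  24:986  25:1304  26:3322  27:2447  28:1631  29:420  30:3603  31:3028
  32:2601  33:276  34:2040  35:1116  36:1600  37:3349  38:2979  39:78
  40:3236  41:2310  42:2613  43:1362  44:925  45:1518  46:3574  47:2315
  48:1154  49:1216  50:3004  51:429  52:2506  53:1236  54:991  55:3668
  56:3176  57:703  58:542  59:3175  60:2524  61:2865
Giant step factor: 2002^(-62) ≡ 3708 (mod 3823).
Scan 2699·3708^i mod 3823 for i = 0, 1, …:
  i=0: 2699   i=1: 3101   i=2: 2747   i=3: 1404
  i=4: 2929   i=5: 3412   i=6: 1389   i=7: 831
  i=8: 10   i=9: 2673   i=10: 2268   i=11: 2967
  i=12: 2865
Match at i=12, j=61: n = 12·62 + 61 = 805.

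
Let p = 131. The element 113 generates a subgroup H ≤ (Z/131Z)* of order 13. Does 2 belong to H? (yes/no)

⟨113⟩ has order 13; its elements mod 131 are {1, 39, 45, 52, 60, 62, 63, 80, 84, 99, 107, 112, 113}.
2 is not in this set.

no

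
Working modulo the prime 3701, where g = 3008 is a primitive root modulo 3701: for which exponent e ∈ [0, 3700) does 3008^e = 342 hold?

Baby-step giant-step with m = ceil(sqrt(3700)) = 61.
Baby table (3008^j mod 3701 for j=0..60):
  0:1  1:3008  2:2820  3:3569  4:2652  5:1561  6:2620  7:1531
  8:1204  9:2054  10:1463  11:215  12:2746  13:3037  14:1228  15:226
  16:2525  17:748  18:3477  19:3491  20:1191  21:3661  22:1813  23:1931
  24:1579  25:1249  26:477  27:2529  28:1677  29:3654  30:2963  31:696
  32:2503  33:1190  34:653  35:2694  36:2063  37:2628  38:3389  39:1558
  40:998  41:473  42:1600  43:1500  44:481  45:3458  46:1854  47:3126
  48:2468  49:3239  50:1880  51:3613  52:1768  53:3508  54:513  55:3488
  56:3270  57:2603  58:2209  59:1377  60:597
Giant step factor: 3008^(-61) ≡ 510 (mod 3701).
Scan 342·510^i mod 3701 for i = 0, 1, …:
  i=0: 342   i=1: 473
Match at i=1, j=41: e = 1·61 + 41 = 102.

102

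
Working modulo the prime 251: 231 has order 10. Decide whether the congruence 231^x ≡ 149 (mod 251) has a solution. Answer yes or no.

149 ∈ ⟨231⟩ iff 149^10 ≡ 1 (mod 251), since |⟨231⟩| = 10.
149^10 mod 251 = 1.
Since 1 = 1, 149 lies in the subgroup.

yes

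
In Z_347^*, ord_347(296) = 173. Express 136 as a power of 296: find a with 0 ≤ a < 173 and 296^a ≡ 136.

46

Baby-step giant-step with m = ceil(sqrt(173)) = 14.
Baby table (296^j mod 347 for j=0..13):
  0:1  1:296  2:172  3:250  4:89  5:319  6:40  7:42
  8:287  9:284  10:90  11:268  12:212  13:292
Giant step factor: 296^(-14) ≡ 12 (mod 347).
Scan 136·12^i mod 347 for i = 0, 1, …:
  i=0: 136   i=1: 244   i=2: 152   i=3: 89
Match at i=3, j=4: a = 3·14 + 4 = 46.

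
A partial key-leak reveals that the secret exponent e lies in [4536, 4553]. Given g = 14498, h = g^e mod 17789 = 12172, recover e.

Compute 14498^4536 mod 17789 = 5850, then multiply by 14498 repeatedly:
  14498^4536=5850  14498^4537=13137  14498^4538=11192  14498^4539=8147  14498^4540=14035
  14498^4541=8848  14498^4542=1825  14498^4543=6607  14498^4544=12310  14498^4545=11132
  14498^4546=9928  14498^4547=5345  14498^4548=2926  14498^4549=12172
Found 12172 at exponent 4549.

4549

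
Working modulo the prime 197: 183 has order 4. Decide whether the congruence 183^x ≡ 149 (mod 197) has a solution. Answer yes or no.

no

149 ∈ ⟨183⟩ iff 149^4 ≡ 1 (mod 197), since |⟨183⟩| = 4.
149^4 mod 197 = 54.
Since 54 ≠ 1, 149 does not lie in the subgroup.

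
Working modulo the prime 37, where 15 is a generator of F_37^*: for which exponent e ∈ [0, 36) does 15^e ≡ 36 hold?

Successive powers of 15 modulo 37:
  15^0=1  15^1=15  15^2=3  15^3=8  15^4=9  15^5=24
  15^6=27  15^7=35  15^8=7  15^9=31  15^10=21  15^11=19
  15^12=26  15^13=20  15^14=4  15^15=23  15^16=12  15^17=32
  15^18=36
So 15^18 ≡ 36 (mod 37), giving e = 18.

18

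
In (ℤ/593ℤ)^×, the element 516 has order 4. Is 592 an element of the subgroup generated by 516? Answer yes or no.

yes

592 ∈ ⟨516⟩ iff 592^4 ≡ 1 (mod 593), since |⟨516⟩| = 4.
592^4 mod 593 = 1.
Since 1 = 1, 592 lies in the subgroup.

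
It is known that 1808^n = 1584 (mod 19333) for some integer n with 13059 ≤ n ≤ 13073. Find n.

Compute 1808^13059 mod 19333 = 6505, then multiply by 1808 repeatedly:
  1808^13059=6505  1808^13060=6576  1808^13061=18946  1808^13062=15625  1808^13063=4487
  1808^13064=11969  1808^13065=6325  1808^13066=9797  1808^13067=3948  1808^13068=4107
  1808^13069=1584
Found 1584 at exponent 13069.

13069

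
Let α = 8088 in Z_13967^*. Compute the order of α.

6983

The order of 8088 must divide p − 1 = 13966 = 2 · 6983.
Divisors: 1, 2, 6983, 13966.
Check each in increasing order: 8088^1 ≡ 8088;  8088^2 ≡ 8283;  8088^6983 ≡ 1.
Smallest exponent giving 1 is 6983.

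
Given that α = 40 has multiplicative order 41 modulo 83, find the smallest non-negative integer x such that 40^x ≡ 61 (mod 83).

35

Baby-step giant-step with m = ceil(sqrt(41)) = 7.
Baby table (40^j mod 83 for j=0..6):
  0:1  1:40  2:23  3:7  4:31  5:78  6:49
Giant step factor: 40^(-7) ≡ 70 (mod 83).
Scan 61·70^i mod 83 for i = 0, 1, …:
  i=0: 61   i=1: 37   i=2: 17   i=3: 28
  i=4: 51   i=5: 1
Match at i=5, j=0: x = 5·7 + 0 = 35.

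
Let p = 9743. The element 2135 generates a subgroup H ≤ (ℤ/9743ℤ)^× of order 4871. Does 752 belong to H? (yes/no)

752 ∈ ⟨2135⟩ iff 752^4871 ≡ 1 (mod 9743), since |⟨2135⟩| = 4871.
752^4871 mod 9743 = 9742.
Since 9742 ≠ 1, 752 does not lie in the subgroup.

no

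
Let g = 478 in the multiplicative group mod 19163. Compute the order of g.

19162

The order of 478 must divide p − 1 = 19162 = 2 · 11 · 13 · 67.
Divisors: 1, 2, 11, 13, 22, 26, 67, 134, 143, 286, 737, 871, 1474, 1742, 9581, 19162.
Check each in increasing order: 478^1 ≡ 478;  478^2 ≡ 17691;  478^11 ≡ 5549;  478^13 ≡ 14473;  478^22 ≡ 15623;  478^26 ≡ 16139;  478^67 ≡ 326;  478^134 ≡ 10461;  478^143 ≡ 909;  478^286 ≡ 2272;  478^737 ≡ 11367;  478^871 ≡ 3772;  478^1474 ≡ 11743;  478^1742 ≡ 9038;  478^9581 ≡ 19162;  478^19162 ≡ 1.
Smallest exponent giving 1 is 19162.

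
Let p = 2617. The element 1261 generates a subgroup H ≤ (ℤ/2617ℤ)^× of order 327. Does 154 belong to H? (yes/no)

yes

154 ∈ ⟨1261⟩ iff 154^327 ≡ 1 (mod 2617), since |⟨1261⟩| = 327.
154^327 mod 2617 = 1.
Since 1 = 1, 154 lies in the subgroup.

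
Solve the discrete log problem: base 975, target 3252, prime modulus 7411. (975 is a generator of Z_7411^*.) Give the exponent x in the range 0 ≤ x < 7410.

Baby-step giant-step with m = ceil(sqrt(7410)) = 87.
Baby table (975^j mod 7411 for j=0..86):
  0:1  1:975  2:2017  3:2660  4:7061  5:7067  6:5506  7:2786
  8:3924  9:1824  10:7171  11:3152  12:5046  13:6357  14:2479  15:1039
  16:5129  17:5761  18:6848  19:6900  20:5723  21:6853  22:4364  23:986
  24:5331  25:2614  26:6677  27:3217  28:1722  29:4064  30:4926  31:522
  32:5002  33:512  34:2663  35:2575  36:5707  37:6075  38:1736  39:2892
  40:3520  41:707  42:102  43:3107  44:5637  45:4524  46:1355  47:1967
  48:5787  49:2554  50:54  51:773  52:5164  53:2831  54:3333  55:3657
  56:884  57:2224  58:4388  59:2153  60:1862  61:7166  62:5688  63:2372
  64:468  65:4229  66:2759  67:7243  68:6653  69:2050  70:5191  71:6923
  72:5915  73:1367  74:6256  75:347  76:4830  77:3265  78:4056  79:4537
  80:6619  81:5955  82:3312  83:5415  84:2993  85:5652  86:4327
Giant step factor: 975^(-87) ≡ 818 (mod 7411).
Scan 3252·818^i mod 7411 for i = 0, 1, …:
  i=0: 3252   i=1: 6998   i=2: 3072   i=3: 567
  i=4: 4324   i=5: 1985   i=6: 721   i=7: 4309
  i=8: 4537
Match at i=8, j=79: x = 8·87 + 79 = 775.

775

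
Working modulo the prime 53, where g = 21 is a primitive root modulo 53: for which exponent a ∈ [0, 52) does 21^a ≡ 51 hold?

21

Successive powers of 21 modulo 53:
  21^0=1  21^1=21  21^2=17  21^3=39  21^4=24  21^5=27
  21^6=37  21^7=35  21^8=46  21^9=12  21^10=40  21^11=45
  21^12=44  21^13=23  21^14=6  21^15=20  21^16=49  21^17=22
  21^18=38  21^19=3  21^20=10  21^21=51
So 21^21 ≡ 51 (mod 53), giving a = 21.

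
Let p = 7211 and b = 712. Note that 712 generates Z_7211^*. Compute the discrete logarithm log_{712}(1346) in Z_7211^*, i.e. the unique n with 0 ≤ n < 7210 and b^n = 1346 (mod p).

Baby-step giant-step with m = ceil(sqrt(7210)) = 85.
Baby table (712^j mod 7211 for j=0..84):
  0:1  1:712  2:2174  3:4734  4:3071  5:1619  6:6179  7:738
  8:6264  9:3570  10:3568  11:2144  12:5007  13:2750  14:3819  15:581
  16:2645  17:1169  18:3063  19:3134  20:3209  21:6132  22:3329  23:5040
  24:4613  25:3451  26:5372  27:3034  28:4119  29:5062  30:5855  31:802
  32:1355  33:5697  34:3682  35:3991  36:458  37:1601  38:574  39:4872
  40:373  41:5980  42:3270  43:6298  44:6145  45:5374  46:4458  47:1256
  48:108  49:4786  50:4040  51:6502  52:7173  53:1788  54:3920  55:383
  56:5889  57:3377  58:3161  59:800  60:7142  61:1349  62:1425  63:5060
  64:4431  65:3665  66:6309  67:6766  68:444  69:6055  70:6193  71:3495
  72:645  73:4947  74:3296  75:3177  76:4981  77:5871  78:4983  79:84
  80:2120  81:2341  82:1051  83:5579  84:6198
Giant step factor: 712^(-85) ≡ 4946 (mod 7211).
Scan 1346·4946^i mod 7211 for i = 0, 1, …:
  i=0: 1346   i=1: 1563   i=2: 406   i=3: 3418
  i=4: 2844   i=5: 4974   i=6: 4683   i=7: 386
  i=8: 5452   i=9: 3663     …   i=60: 1861
  i=61: 3270
Match at i=61, j=42: n = 61·85 + 42 = 5227.

5227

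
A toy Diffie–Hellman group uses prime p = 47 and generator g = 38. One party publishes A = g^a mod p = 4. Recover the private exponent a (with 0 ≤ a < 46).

40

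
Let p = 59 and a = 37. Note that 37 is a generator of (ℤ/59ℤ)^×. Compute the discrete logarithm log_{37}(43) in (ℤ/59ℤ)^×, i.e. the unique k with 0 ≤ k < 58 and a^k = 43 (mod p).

47

Baby-step giant-step with m = ceil(sqrt(58)) = 8.
Baby table (37^j mod 59 for j=0..7):
  0:1  1:37  2:12  3:31  4:26  5:18  6:17  7:39
Giant step factor: 37^(-8) ≡ 35 (mod 59).
Scan 43·35^i mod 59 for i = 0, 1, …:
  i=0: 43   i=1: 30   i=2: 47   i=3: 52
  i=4: 50   i=5: 39
Match at i=5, j=7: k = 5·8 + 7 = 47.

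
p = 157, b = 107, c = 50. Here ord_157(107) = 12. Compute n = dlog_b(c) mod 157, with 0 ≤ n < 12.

7

Successive powers of 107 modulo 157:
  107^0=1  107^1=107  107^2=145  107^3=129  107^4=144  107^5=22
  107^6=156  107^7=50
So 107^7 ≡ 50 (mod 157), giving n = 7.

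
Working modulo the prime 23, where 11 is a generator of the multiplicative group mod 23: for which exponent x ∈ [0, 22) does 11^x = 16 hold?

18

Successive powers of 11 modulo 23:
  11^0=1  11^1=11  11^2=6  11^3=20  11^4=13  11^5=5
  11^6=9  11^7=7  11^8=8  11^9=19  11^10=2  11^11=22
  11^12=12  11^13=17  11^14=3  11^15=10  11^16=18  11^17=14
  11^18=16
So 11^18 ≡ 16 (mod 23), giving x = 18.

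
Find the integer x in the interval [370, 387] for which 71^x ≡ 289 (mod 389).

Compute 71^370 mod 389 = 144, then multiply by 71 repeatedly:
  71^370=144  71^371=110  71^372=30  71^373=185  71^374=298
  71^375=152  71^376=289
Found 289 at exponent 376.

376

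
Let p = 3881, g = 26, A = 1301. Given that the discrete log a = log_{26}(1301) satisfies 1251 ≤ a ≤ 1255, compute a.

1255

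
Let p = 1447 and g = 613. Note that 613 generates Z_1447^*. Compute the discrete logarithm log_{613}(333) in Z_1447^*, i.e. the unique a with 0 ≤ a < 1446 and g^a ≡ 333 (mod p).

Baby-step giant-step with m = ceil(sqrt(1446)) = 39.
Baby table (613^j mod 1447 for j=0..38):
  0:1  1:613  2:996  3:1361  4:821  5:1164  6:161  7:297
  8:1186  9:624  10:504  11:741  12:1322  13:66  14:1389  15:621
  16:112  17:647  18:133  19:497  20:791  21:138  22:668  23:1430
  24:1155  25:432  26:15  27:513  28:470  29:157  30:739  31:96
  32:968  33:114  34:426  35:678  36:325  37:986  38:1019
Giant step factor: 613^(-39) ≡ 1428 (mod 1447).
Scan 333·1428^i mod 1447 for i = 0, 1, …:
  i=0: 333   i=1: 908   i=2: 112
Match at i=2, j=16: a = 2·39 + 16 = 94.

94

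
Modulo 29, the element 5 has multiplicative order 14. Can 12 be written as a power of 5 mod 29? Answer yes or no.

no

12 ∈ ⟨5⟩ iff 12^14 ≡ 1 (mod 29), since |⟨5⟩| = 14.
12^14 mod 29 = 28.
Since 28 ≠ 1, 12 does not lie in the subgroup.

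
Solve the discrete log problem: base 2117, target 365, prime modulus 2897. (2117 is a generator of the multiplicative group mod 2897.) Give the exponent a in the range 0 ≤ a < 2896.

Baby-step giant-step with m = ceil(sqrt(2896)) = 54.
Baby table (2117^j mod 2897 for j=0..53):
  0:1  1:2117  2:30  3:2673  4:900  5:1971  6:927  7:1190
  8:1737  9:936  10:2861  11:2007  12:1817  13:2270  14:2364  15:1469
  16:1392  17:615  18:1202  19:1068  20:1296  21:173  22:1219  23:2293
  24:1806  25:2159  26:2034  27:1036  28:183  29:2110  30:2593  31:2463
  32:2468  33:1465  34:1615  35:495  36:2098  37:365  38:2103  39:2259
  40:2253  41:1139  42:959  43:2303  44:2697  45:2459  46:2691  47:1345
  48:2511  49:2689  50:8  51:2451  52:240  53:1105
Giant step factor: 2117^(-54) ≡ 2079 (mod 2897).
Scan 365·2079^i mod 2897 for i = 0, 1, …:
  i=0: 365
Match at i=0, j=37: a = 0·54 + 37 = 37.

37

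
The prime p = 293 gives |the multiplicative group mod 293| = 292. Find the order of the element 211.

146

The order of 211 must divide p − 1 = 292 = 2^2 · 73.
Divisors: 1, 2, 4, 73, 146, 292.
Check each in increasing order: 211^1 ≡ 211;  211^2 ≡ 278;  211^4 ≡ 225;  211^73 ≡ 292;  211^146 ≡ 1.
Smallest exponent giving 1 is 146.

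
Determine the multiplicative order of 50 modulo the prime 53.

52

The order of 50 must divide p − 1 = 52 = 2^2 · 13.
Divisors: 1, 2, 4, 13, 26, 52.
Check each in increasing order: 50^1 ≡ 50;  50^2 ≡ 9;  50^4 ≡ 28;  50^13 ≡ 23;  50^26 ≡ 52;  50^52 ≡ 1.
Smallest exponent giving 1 is 52.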